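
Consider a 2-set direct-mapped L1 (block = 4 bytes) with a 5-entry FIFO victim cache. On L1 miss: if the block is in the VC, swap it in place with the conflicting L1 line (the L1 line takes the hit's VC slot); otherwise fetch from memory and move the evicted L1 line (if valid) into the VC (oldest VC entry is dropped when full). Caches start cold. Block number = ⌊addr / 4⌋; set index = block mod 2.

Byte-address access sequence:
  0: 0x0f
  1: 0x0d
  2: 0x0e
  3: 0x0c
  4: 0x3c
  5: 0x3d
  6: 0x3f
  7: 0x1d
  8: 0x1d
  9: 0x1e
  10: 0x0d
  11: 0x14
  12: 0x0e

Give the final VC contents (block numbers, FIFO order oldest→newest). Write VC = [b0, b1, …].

VC = [7, 15, 5]

#0 0xf→b3/s1 MISS; vc=[]
#1 0xd→b3/s1 L1-HIT; vc=[]
#2 0xe→b3/s1 L1-HIT; vc=[]
#3 0xc→b3/s1 L1-HIT; vc=[]
#4 0x3c→b15/s1 MISS; vc=[3]
#5 0x3d→b15/s1 L1-HIT; vc=[3]
#6 0x3f→b15/s1 L1-HIT; vc=[3]
#7 0x1d→b7/s1 MISS; vc=[3,15]
#8 0x1d→b7/s1 L1-HIT; vc=[3,15]
#9 0x1e→b7/s1 L1-HIT; vc=[3,15]
#10 0xd→b3/s1 VC-HIT; vc=[7,15]
#11 0x14→b5/s1 MISS; vc=[7,15,3]
#12 0xe→b3/s1 VC-HIT; vc=[7,15,5]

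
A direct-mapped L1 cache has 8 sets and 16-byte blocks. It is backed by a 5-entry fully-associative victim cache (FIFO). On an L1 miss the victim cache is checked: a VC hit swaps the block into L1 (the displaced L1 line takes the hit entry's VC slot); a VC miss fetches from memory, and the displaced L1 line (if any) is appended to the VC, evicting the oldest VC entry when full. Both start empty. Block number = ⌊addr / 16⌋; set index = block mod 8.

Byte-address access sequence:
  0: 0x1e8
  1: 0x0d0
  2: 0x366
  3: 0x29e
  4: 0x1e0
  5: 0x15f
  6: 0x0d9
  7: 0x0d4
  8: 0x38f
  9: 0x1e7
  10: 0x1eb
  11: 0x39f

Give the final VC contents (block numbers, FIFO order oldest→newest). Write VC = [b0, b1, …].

0: 0x1e8 (blk 30, set 6) → MISS  vc=[]
1: 0xd0 (blk 13, set 5) → MISS  vc=[]
2: 0x366 (blk 54, set 6) → MISS  vc=[30]
3: 0x29e (blk 41, set 1) → MISS  vc=[30]
4: 0x1e0 (blk 30, set 6) → VC-HIT  vc=[54]
5: 0x15f (blk 21, set 5) → MISS  vc=[54, 13]
6: 0xd9 (blk 13, set 5) → VC-HIT  vc=[54, 21]
7: 0xd4 (blk 13, set 5) → L1-HIT  vc=[54, 21]
8: 0x38f (blk 56, set 0) → MISS  vc=[54, 21]
9: 0x1e7 (blk 30, set 6) → L1-HIT  vc=[54, 21]
10: 0x1eb (blk 30, set 6) → L1-HIT  vc=[54, 21]
11: 0x39f (blk 57, set 1) → MISS  vc=[54, 21, 41]

VC = [54, 21, 41]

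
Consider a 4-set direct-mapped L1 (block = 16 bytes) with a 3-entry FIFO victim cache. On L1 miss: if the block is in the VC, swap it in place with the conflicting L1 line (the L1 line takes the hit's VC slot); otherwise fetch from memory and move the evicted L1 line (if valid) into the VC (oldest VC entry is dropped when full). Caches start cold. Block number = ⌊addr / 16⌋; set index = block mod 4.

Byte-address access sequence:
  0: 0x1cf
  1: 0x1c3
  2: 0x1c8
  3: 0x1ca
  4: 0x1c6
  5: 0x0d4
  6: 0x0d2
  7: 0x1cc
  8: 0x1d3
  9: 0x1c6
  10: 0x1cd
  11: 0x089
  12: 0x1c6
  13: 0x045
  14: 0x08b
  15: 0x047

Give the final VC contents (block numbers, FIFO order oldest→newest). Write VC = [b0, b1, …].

0: 0x1cf (blk 28, set 0) → MISS  vc=[]
1: 0x1c3 (blk 28, set 0) → L1-HIT  vc=[]
2: 0x1c8 (blk 28, set 0) → L1-HIT  vc=[]
3: 0x1ca (blk 28, set 0) → L1-HIT  vc=[]
4: 0x1c6 (blk 28, set 0) → L1-HIT  vc=[]
5: 0xd4 (blk 13, set 1) → MISS  vc=[]
6: 0xd2 (blk 13, set 1) → L1-HIT  vc=[]
7: 0x1cc (blk 28, set 0) → L1-HIT  vc=[]
8: 0x1d3 (blk 29, set 1) → MISS  vc=[13]
9: 0x1c6 (blk 28, set 0) → L1-HIT  vc=[13]
10: 0x1cd (blk 28, set 0) → L1-HIT  vc=[13]
11: 0x89 (blk 8, set 0) → MISS  vc=[13, 28]
12: 0x1c6 (blk 28, set 0) → VC-HIT  vc=[13, 8]
13: 0x45 (blk 4, set 0) → MISS  vc=[13, 8, 28]
14: 0x8b (blk 8, set 0) → VC-HIT  vc=[13, 4, 28]
15: 0x47 (blk 4, set 0) → VC-HIT  vc=[13, 8, 28]

VC = [13, 8, 28]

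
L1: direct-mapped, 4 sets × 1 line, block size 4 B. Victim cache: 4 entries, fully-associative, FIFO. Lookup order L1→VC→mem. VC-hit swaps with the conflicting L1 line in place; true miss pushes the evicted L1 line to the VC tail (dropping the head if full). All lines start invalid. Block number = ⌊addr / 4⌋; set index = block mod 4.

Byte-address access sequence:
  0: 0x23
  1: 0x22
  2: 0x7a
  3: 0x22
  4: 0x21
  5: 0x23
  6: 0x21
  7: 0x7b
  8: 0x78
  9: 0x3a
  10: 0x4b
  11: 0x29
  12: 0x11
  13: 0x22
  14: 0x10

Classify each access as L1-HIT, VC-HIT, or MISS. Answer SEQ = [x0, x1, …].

#0 0x23→b8/s0 MISS; vc=[]
#1 0x22→b8/s0 L1-HIT; vc=[]
#2 0x7a→b30/s2 MISS; vc=[]
#3 0x22→b8/s0 L1-HIT; vc=[]
#4 0x21→b8/s0 L1-HIT; vc=[]
#5 0x23→b8/s0 L1-HIT; vc=[]
#6 0x21→b8/s0 L1-HIT; vc=[]
#7 0x7b→b30/s2 L1-HIT; vc=[]
#8 0x78→b30/s2 L1-HIT; vc=[]
#9 0x3a→b14/s2 MISS; vc=[30]
#10 0x4b→b18/s2 MISS; vc=[30,14]
#11 0x29→b10/s2 MISS; vc=[30,14,18]
#12 0x11→b4/s0 MISS; vc=[30,14,18,8]
#13 0x22→b8/s0 VC-HIT; vc=[30,14,18,4]
#14 0x10→b4/s0 VC-HIT; vc=[30,14,18,8]

SEQ = [MISS, L1-HIT, MISS, L1-HIT, L1-HIT, L1-HIT, L1-HIT, L1-HIT, L1-HIT, MISS, MISS, MISS, MISS, VC-HIT, VC-HIT]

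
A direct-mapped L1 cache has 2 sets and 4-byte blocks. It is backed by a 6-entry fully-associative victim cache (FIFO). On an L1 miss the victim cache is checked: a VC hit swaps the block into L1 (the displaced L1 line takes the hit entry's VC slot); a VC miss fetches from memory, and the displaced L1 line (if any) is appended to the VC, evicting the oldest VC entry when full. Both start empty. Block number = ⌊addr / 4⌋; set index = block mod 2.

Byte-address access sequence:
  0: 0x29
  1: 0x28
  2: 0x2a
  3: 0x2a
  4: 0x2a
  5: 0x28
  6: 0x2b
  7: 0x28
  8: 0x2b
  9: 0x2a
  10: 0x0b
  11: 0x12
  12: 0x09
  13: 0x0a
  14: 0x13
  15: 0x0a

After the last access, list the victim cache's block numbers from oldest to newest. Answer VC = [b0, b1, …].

VC = [10, 4]

0: 0x29 (blk 10, set 0) → MISS  vc=[]
1: 0x28 (blk 10, set 0) → L1-HIT  vc=[]
2: 0x2a (blk 10, set 0) → L1-HIT  vc=[]
3: 0x2a (blk 10, set 0) → L1-HIT  vc=[]
4: 0x2a (blk 10, set 0) → L1-HIT  vc=[]
5: 0x28 (blk 10, set 0) → L1-HIT  vc=[]
6: 0x2b (blk 10, set 0) → L1-HIT  vc=[]
7: 0x28 (blk 10, set 0) → L1-HIT  vc=[]
8: 0x2b (blk 10, set 0) → L1-HIT  vc=[]
9: 0x2a (blk 10, set 0) → L1-HIT  vc=[]
10: 0xb (blk 2, set 0) → MISS  vc=[10]
11: 0x12 (blk 4, set 0) → MISS  vc=[10, 2]
12: 0x9 (blk 2, set 0) → VC-HIT  vc=[10, 4]
13: 0xa (blk 2, set 0) → L1-HIT  vc=[10, 4]
14: 0x13 (blk 4, set 0) → VC-HIT  vc=[10, 2]
15: 0xa (blk 2, set 0) → VC-HIT  vc=[10, 4]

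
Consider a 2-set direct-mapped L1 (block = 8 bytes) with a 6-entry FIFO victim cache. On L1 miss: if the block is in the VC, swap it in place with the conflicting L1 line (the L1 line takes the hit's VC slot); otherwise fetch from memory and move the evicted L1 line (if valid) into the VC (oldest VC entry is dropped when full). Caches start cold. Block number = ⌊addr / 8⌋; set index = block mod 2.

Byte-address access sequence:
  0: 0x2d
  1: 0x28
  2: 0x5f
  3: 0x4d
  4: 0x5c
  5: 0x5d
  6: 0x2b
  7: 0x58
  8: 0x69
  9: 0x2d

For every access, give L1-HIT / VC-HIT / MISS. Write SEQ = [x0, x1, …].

SEQ = [MISS, L1-HIT, MISS, MISS, VC-HIT, L1-HIT, VC-HIT, VC-HIT, MISS, VC-HIT]

0: 0x2d (blk 5, set 1) → MISS  vc=[]
1: 0x28 (blk 5, set 1) → L1-HIT  vc=[]
2: 0x5f (blk 11, set 1) → MISS  vc=[5]
3: 0x4d (blk 9, set 1) → MISS  vc=[5, 11]
4: 0x5c (blk 11, set 1) → VC-HIT  vc=[5, 9]
5: 0x5d (blk 11, set 1) → L1-HIT  vc=[5, 9]
6: 0x2b (blk 5, set 1) → VC-HIT  vc=[11, 9]
7: 0x58 (blk 11, set 1) → VC-HIT  vc=[5, 9]
8: 0x69 (blk 13, set 1) → MISS  vc=[5, 9, 11]
9: 0x2d (blk 5, set 1) → VC-HIT  vc=[13, 9, 11]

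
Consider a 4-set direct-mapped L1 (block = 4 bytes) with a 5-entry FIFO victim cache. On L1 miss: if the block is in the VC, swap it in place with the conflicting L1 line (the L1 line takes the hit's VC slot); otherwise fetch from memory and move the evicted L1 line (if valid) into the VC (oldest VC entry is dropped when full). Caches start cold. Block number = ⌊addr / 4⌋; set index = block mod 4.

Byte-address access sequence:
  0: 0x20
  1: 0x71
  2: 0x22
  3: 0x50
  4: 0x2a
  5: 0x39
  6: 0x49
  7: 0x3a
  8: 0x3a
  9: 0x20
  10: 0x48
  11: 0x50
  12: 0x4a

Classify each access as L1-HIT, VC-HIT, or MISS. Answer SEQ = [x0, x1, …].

SEQ = [MISS, MISS, VC-HIT, MISS, MISS, MISS, MISS, VC-HIT, L1-HIT, VC-HIT, VC-HIT, VC-HIT, L1-HIT]

  [0] addr=0x20 blk=8 s=0: MISS | VC []
  [1] addr=0x71 blk=28 s=0: MISS | VC [8]
  [2] addr=0x22 blk=8 s=0: VC-HIT | VC [28]
  [3] addr=0x50 blk=20 s=0: MISS | VC [28, 8]
  [4] addr=0x2a blk=10 s=2: MISS | VC [28, 8]
  [5] addr=0x39 blk=14 s=2: MISS | VC [28, 8, 10]
  [6] addr=0x49 blk=18 s=2: MISS | VC [28, 8, 10, 14]
  [7] addr=0x3a blk=14 s=2: VC-HIT | VC [28, 8, 10, 18]
  [8] addr=0x3a blk=14 s=2: L1-HIT | VC [28, 8, 10, 18]
  [9] addr=0x20 blk=8 s=0: VC-HIT | VC [28, 20, 10, 18]
  [10] addr=0x48 blk=18 s=2: VC-HIT | VC [28, 20, 10, 14]
  [11] addr=0x50 blk=20 s=0: VC-HIT | VC [28, 8, 10, 14]
  [12] addr=0x4a blk=18 s=2: L1-HIT | VC [28, 8, 10, 14]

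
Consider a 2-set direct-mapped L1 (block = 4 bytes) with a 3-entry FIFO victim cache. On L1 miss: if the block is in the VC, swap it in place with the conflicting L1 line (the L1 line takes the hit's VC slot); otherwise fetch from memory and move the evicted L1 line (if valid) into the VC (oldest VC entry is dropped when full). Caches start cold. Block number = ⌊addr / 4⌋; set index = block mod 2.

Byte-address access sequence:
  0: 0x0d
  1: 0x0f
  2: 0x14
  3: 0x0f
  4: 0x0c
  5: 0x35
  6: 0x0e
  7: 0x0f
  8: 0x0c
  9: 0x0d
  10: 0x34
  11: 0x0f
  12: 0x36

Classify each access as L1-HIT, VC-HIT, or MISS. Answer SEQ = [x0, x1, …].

0: 0xd (blk 3, set 1) → MISS  vc=[]
1: 0xf (blk 3, set 1) → L1-HIT  vc=[]
2: 0x14 (blk 5, set 1) → MISS  vc=[3]
3: 0xf (blk 3, set 1) → VC-HIT  vc=[5]
4: 0xc (blk 3, set 1) → L1-HIT  vc=[5]
5: 0x35 (blk 13, set 1) → MISS  vc=[5, 3]
6: 0xe (blk 3, set 1) → VC-HIT  vc=[5, 13]
7: 0xf (blk 3, set 1) → L1-HIT  vc=[5, 13]
8: 0xc (blk 3, set 1) → L1-HIT  vc=[5, 13]
9: 0xd (blk 3, set 1) → L1-HIT  vc=[5, 13]
10: 0x34 (blk 13, set 1) → VC-HIT  vc=[5, 3]
11: 0xf (blk 3, set 1) → VC-HIT  vc=[5, 13]
12: 0x36 (blk 13, set 1) → VC-HIT  vc=[5, 3]

SEQ = [MISS, L1-HIT, MISS, VC-HIT, L1-HIT, MISS, VC-HIT, L1-HIT, L1-HIT, L1-HIT, VC-HIT, VC-HIT, VC-HIT]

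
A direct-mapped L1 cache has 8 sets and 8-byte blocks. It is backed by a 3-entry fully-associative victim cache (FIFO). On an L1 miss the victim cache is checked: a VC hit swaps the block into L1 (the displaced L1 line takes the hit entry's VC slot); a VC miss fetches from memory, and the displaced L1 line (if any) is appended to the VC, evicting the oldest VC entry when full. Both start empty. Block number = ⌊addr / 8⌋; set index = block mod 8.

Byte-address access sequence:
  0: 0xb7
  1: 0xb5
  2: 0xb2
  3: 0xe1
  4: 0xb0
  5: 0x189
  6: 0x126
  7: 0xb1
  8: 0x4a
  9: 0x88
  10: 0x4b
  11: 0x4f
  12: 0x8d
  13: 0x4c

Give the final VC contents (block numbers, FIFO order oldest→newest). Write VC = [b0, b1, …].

0: 0xb7 (blk 22, set 6) → MISS  vc=[]
1: 0xb5 (blk 22, set 6) → L1-HIT  vc=[]
2: 0xb2 (blk 22, set 6) → L1-HIT  vc=[]
3: 0xe1 (blk 28, set 4) → MISS  vc=[]
4: 0xb0 (blk 22, set 6) → L1-HIT  vc=[]
5: 0x189 (blk 49, set 1) → MISS  vc=[]
6: 0x126 (blk 36, set 4) → MISS  vc=[28]
7: 0xb1 (blk 22, set 6) → L1-HIT  vc=[28]
8: 0x4a (blk 9, set 1) → MISS  vc=[28, 49]
9: 0x88 (blk 17, set 1) → MISS  vc=[28, 49, 9]
10: 0x4b (blk 9, set 1) → VC-HIT  vc=[28, 49, 17]
11: 0x4f (blk 9, set 1) → L1-HIT  vc=[28, 49, 17]
12: 0x8d (blk 17, set 1) → VC-HIT  vc=[28, 49, 9]
13: 0x4c (blk 9, set 1) → VC-HIT  vc=[28, 49, 17]

VC = [28, 49, 17]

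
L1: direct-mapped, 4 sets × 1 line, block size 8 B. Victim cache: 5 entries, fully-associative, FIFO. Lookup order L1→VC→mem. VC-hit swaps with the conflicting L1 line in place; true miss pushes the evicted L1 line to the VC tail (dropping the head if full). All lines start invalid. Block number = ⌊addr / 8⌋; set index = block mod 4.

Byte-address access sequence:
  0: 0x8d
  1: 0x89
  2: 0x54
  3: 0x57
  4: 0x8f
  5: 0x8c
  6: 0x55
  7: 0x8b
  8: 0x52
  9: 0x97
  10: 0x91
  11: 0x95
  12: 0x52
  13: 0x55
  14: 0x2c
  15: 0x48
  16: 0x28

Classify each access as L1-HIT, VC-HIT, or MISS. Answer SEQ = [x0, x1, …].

  [0] addr=0x8d blk=17 s=1: MISS | VC []
  [1] addr=0x89 blk=17 s=1: L1-HIT | VC []
  [2] addr=0x54 blk=10 s=2: MISS | VC []
  [3] addr=0x57 blk=10 s=2: L1-HIT | VC []
  [4] addr=0x8f blk=17 s=1: L1-HIT | VC []
  [5] addr=0x8c blk=17 s=1: L1-HIT | VC []
  [6] addr=0x55 blk=10 s=2: L1-HIT | VC []
  [7] addr=0x8b blk=17 s=1: L1-HIT | VC []
  [8] addr=0x52 blk=10 s=2: L1-HIT | VC []
  [9] addr=0x97 blk=18 s=2: MISS | VC [10]
  [10] addr=0x91 blk=18 s=2: L1-HIT | VC [10]
  [11] addr=0x95 blk=18 s=2: L1-HIT | VC [10]
  [12] addr=0x52 blk=10 s=2: VC-HIT | VC [18]
  [13] addr=0x55 blk=10 s=2: L1-HIT | VC [18]
  [14] addr=0x2c blk=5 s=1: MISS | VC [18, 17]
  [15] addr=0x48 blk=9 s=1: MISS | VC [18, 17, 5]
  [16] addr=0x28 blk=5 s=1: VC-HIT | VC [18, 17, 9]

SEQ = [MISS, L1-HIT, MISS, L1-HIT, L1-HIT, L1-HIT, L1-HIT, L1-HIT, L1-HIT, MISS, L1-HIT, L1-HIT, VC-HIT, L1-HIT, MISS, MISS, VC-HIT]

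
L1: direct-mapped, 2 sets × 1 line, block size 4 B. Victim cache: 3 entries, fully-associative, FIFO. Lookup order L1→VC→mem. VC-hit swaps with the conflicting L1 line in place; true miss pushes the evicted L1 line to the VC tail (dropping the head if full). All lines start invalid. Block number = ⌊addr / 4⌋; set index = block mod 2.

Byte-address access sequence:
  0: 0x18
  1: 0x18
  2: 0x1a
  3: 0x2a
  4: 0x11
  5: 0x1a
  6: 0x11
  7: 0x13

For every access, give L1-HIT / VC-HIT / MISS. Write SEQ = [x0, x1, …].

  [0] addr=0x18 blk=6 s=0: MISS | VC []
  [1] addr=0x18 blk=6 s=0: L1-HIT | VC []
  [2] addr=0x1a blk=6 s=0: L1-HIT | VC []
  [3] addr=0x2a blk=10 s=0: MISS | VC [6]
  [4] addr=0x11 blk=4 s=0: MISS | VC [6, 10]
  [5] addr=0x1a blk=6 s=0: VC-HIT | VC [4, 10]
  [6] addr=0x11 blk=4 s=0: VC-HIT | VC [6, 10]
  [7] addr=0x13 blk=4 s=0: L1-HIT | VC [6, 10]

SEQ = [MISS, L1-HIT, L1-HIT, MISS, MISS, VC-HIT, VC-HIT, L1-HIT]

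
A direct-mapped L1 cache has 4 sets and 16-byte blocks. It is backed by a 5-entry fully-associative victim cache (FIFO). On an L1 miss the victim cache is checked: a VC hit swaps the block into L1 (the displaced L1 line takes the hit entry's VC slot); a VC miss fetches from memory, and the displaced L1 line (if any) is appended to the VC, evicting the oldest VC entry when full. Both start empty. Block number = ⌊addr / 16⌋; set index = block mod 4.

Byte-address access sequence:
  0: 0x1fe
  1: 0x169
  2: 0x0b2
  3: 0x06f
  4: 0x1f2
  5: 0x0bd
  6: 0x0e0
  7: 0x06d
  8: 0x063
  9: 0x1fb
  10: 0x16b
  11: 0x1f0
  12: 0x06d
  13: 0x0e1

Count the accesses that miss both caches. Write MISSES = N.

MISSES = 5

  [0] addr=0x1fe blk=31 s=3: MISS | VC []
  [1] addr=0x169 blk=22 s=2: MISS | VC []
  [2] addr=0xb2 blk=11 s=3: MISS | VC [31]
  [3] addr=0x6f blk=6 s=2: MISS | VC [31, 22]
  [4] addr=0x1f2 blk=31 s=3: VC-HIT | VC [11, 22]
  [5] addr=0xbd blk=11 s=3: VC-HIT | VC [31, 22]
  [6] addr=0xe0 blk=14 s=2: MISS | VC [31, 22, 6]
  [7] addr=0x6d blk=6 s=2: VC-HIT | VC [31, 22, 14]
  [8] addr=0x63 blk=6 s=2: L1-HIT | VC [31, 22, 14]
  [9] addr=0x1fb blk=31 s=3: VC-HIT | VC [11, 22, 14]
  [10] addr=0x16b blk=22 s=2: VC-HIT | VC [11, 6, 14]
  [11] addr=0x1f0 blk=31 s=3: L1-HIT | VC [11, 6, 14]
  [12] addr=0x6d blk=6 s=2: VC-HIT | VC [11, 22, 14]
  [13] addr=0xe1 blk=14 s=2: VC-HIT | VC [11, 22, 6]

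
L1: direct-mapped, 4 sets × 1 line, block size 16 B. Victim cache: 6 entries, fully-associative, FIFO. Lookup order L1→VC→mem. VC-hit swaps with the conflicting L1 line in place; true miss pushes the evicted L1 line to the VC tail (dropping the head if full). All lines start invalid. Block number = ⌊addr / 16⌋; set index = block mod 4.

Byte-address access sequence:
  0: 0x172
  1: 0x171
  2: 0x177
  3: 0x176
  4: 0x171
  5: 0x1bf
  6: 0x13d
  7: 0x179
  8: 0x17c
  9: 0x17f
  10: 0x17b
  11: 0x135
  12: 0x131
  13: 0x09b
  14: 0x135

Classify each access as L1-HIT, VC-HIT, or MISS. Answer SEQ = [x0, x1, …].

SEQ = [MISS, L1-HIT, L1-HIT, L1-HIT, L1-HIT, MISS, MISS, VC-HIT, L1-HIT, L1-HIT, L1-HIT, VC-HIT, L1-HIT, MISS, L1-HIT]

#0 0x172→b23/s3 MISS; vc=[]
#1 0x171→b23/s3 L1-HIT; vc=[]
#2 0x177→b23/s3 L1-HIT; vc=[]
#3 0x176→b23/s3 L1-HIT; vc=[]
#4 0x171→b23/s3 L1-HIT; vc=[]
#5 0x1bf→b27/s3 MISS; vc=[23]
#6 0x13d→b19/s3 MISS; vc=[23,27]
#7 0x179→b23/s3 VC-HIT; vc=[19,27]
#8 0x17c→b23/s3 L1-HIT; vc=[19,27]
#9 0x17f→b23/s3 L1-HIT; vc=[19,27]
#10 0x17b→b23/s3 L1-HIT; vc=[19,27]
#11 0x135→b19/s3 VC-HIT; vc=[23,27]
#12 0x131→b19/s3 L1-HIT; vc=[23,27]
#13 0x9b→b9/s1 MISS; vc=[23,27]
#14 0x135→b19/s3 L1-HIT; vc=[23,27]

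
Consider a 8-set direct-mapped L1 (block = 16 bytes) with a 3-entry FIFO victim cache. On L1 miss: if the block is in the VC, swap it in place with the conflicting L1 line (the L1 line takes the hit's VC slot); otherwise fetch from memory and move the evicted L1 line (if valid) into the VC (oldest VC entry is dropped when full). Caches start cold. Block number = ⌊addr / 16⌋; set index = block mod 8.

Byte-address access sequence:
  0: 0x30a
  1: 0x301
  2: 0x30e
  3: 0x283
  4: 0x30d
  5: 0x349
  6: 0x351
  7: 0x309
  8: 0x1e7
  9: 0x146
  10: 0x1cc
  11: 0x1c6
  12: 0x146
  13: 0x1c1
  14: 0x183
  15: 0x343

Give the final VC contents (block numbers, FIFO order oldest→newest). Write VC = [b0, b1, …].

  [0] addr=0x30a blk=48 s=0: MISS | VC []
  [1] addr=0x301 blk=48 s=0: L1-HIT | VC []
  [2] addr=0x30e blk=48 s=0: L1-HIT | VC []
  [3] addr=0x283 blk=40 s=0: MISS | VC [48]
  [4] addr=0x30d blk=48 s=0: VC-HIT | VC [40]
  [5] addr=0x349 blk=52 s=4: MISS | VC [40]
  [6] addr=0x351 blk=53 s=5: MISS | VC [40]
  [7] addr=0x309 blk=48 s=0: L1-HIT | VC [40]
  [8] addr=0x1e7 blk=30 s=6: MISS | VC [40]
  [9] addr=0x146 blk=20 s=4: MISS | VC [40, 52]
  [10] addr=0x1cc blk=28 s=4: MISS | VC [40, 52, 20]
  [11] addr=0x1c6 blk=28 s=4: L1-HIT | VC [40, 52, 20]
  [12] addr=0x146 blk=20 s=4: VC-HIT | VC [40, 52, 28]
  [13] addr=0x1c1 blk=28 s=4: VC-HIT | VC [40, 52, 20]
  [14] addr=0x183 blk=24 s=0: MISS | VC [52, 20, 48]
  [15] addr=0x343 blk=52 s=4: VC-HIT | VC [28, 20, 48]

VC = [28, 20, 48]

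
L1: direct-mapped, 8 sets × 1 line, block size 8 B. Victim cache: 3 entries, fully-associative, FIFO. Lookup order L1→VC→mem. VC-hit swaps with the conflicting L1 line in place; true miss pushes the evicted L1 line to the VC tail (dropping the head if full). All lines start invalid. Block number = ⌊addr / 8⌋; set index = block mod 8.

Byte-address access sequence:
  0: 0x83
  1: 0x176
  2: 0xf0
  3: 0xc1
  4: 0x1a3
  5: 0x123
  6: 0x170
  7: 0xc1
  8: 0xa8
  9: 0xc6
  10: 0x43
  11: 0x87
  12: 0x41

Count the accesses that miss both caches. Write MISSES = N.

#0 0x83→b16/s0 MISS; vc=[]
#1 0x176→b46/s6 MISS; vc=[]
#2 0xf0→b30/s6 MISS; vc=[46]
#3 0xc1→b24/s0 MISS; vc=[46,16]
#4 0x1a3→b52/s4 MISS; vc=[46,16]
#5 0x123→b36/s4 MISS; vc=[46,16,52]
#6 0x170→b46/s6 VC-HIT; vc=[30,16,52]
#7 0xc1→b24/s0 L1-HIT; vc=[30,16,52]
#8 0xa8→b21/s5 MISS; vc=[30,16,52]
#9 0xc6→b24/s0 L1-HIT; vc=[30,16,52]
#10 0x43→b8/s0 MISS; vc=[16,52,24]
#11 0x87→b16/s0 VC-HIT; vc=[8,52,24]
#12 0x41→b8/s0 VC-HIT; vc=[16,52,24]

MISSES = 8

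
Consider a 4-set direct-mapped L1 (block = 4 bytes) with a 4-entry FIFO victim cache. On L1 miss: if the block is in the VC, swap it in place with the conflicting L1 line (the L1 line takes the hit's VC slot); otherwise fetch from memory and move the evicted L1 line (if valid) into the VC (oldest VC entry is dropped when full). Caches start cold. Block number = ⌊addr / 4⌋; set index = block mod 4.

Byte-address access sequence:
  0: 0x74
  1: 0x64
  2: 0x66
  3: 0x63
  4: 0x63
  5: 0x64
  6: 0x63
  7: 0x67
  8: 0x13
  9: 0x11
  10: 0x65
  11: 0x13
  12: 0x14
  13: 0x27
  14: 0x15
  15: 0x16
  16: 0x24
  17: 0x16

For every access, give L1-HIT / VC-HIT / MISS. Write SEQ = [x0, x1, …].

0: 0x74 (blk 29, set 1) → MISS  vc=[]
1: 0x64 (blk 25, set 1) → MISS  vc=[29]
2: 0x66 (blk 25, set 1) → L1-HIT  vc=[29]
3: 0x63 (blk 24, set 0) → MISS  vc=[29]
4: 0x63 (blk 24, set 0) → L1-HIT  vc=[29]
5: 0x64 (blk 25, set 1) → L1-HIT  vc=[29]
6: 0x63 (blk 24, set 0) → L1-HIT  vc=[29]
7: 0x67 (blk 25, set 1) → L1-HIT  vc=[29]
8: 0x13 (blk 4, set 0) → MISS  vc=[29, 24]
9: 0x11 (blk 4, set 0) → L1-HIT  vc=[29, 24]
10: 0x65 (blk 25, set 1) → L1-HIT  vc=[29, 24]
11: 0x13 (blk 4, set 0) → L1-HIT  vc=[29, 24]
12: 0x14 (blk 5, set 1) → MISS  vc=[29, 24, 25]
13: 0x27 (blk 9, set 1) → MISS  vc=[29, 24, 25, 5]
14: 0x15 (blk 5, set 1) → VC-HIT  vc=[29, 24, 25, 9]
15: 0x16 (blk 5, set 1) → L1-HIT  vc=[29, 24, 25, 9]
16: 0x24 (blk 9, set 1) → VC-HIT  vc=[29, 24, 25, 5]
17: 0x16 (blk 5, set 1) → VC-HIT  vc=[29, 24, 25, 9]

SEQ = [MISS, MISS, L1-HIT, MISS, L1-HIT, L1-HIT, L1-HIT, L1-HIT, MISS, L1-HIT, L1-HIT, L1-HIT, MISS, MISS, VC-HIT, L1-HIT, VC-HIT, VC-HIT]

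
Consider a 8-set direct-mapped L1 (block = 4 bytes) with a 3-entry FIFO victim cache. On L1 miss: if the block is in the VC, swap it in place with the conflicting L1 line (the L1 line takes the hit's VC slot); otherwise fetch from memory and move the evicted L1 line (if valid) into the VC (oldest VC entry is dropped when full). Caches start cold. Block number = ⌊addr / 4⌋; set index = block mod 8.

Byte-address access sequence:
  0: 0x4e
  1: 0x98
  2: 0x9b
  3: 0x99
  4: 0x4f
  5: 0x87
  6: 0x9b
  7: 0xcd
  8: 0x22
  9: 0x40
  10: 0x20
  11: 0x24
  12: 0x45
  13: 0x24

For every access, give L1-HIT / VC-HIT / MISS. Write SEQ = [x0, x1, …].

SEQ = [MISS, MISS, L1-HIT, L1-HIT, L1-HIT, MISS, L1-HIT, MISS, MISS, MISS, VC-HIT, MISS, MISS, VC-HIT]

#0 0x4e→b19/s3 MISS; vc=[]
#1 0x98→b38/s6 MISS; vc=[]
#2 0x9b→b38/s6 L1-HIT; vc=[]
#3 0x99→b38/s6 L1-HIT; vc=[]
#4 0x4f→b19/s3 L1-HIT; vc=[]
#5 0x87→b33/s1 MISS; vc=[]
#6 0x9b→b38/s6 L1-HIT; vc=[]
#7 0xcd→b51/s3 MISS; vc=[19]
#8 0x22→b8/s0 MISS; vc=[19]
#9 0x40→b16/s0 MISS; vc=[19,8]
#10 0x20→b8/s0 VC-HIT; vc=[19,16]
#11 0x24→b9/s1 MISS; vc=[19,16,33]
#12 0x45→b17/s1 MISS; vc=[16,33,9]
#13 0x24→b9/s1 VC-HIT; vc=[16,33,17]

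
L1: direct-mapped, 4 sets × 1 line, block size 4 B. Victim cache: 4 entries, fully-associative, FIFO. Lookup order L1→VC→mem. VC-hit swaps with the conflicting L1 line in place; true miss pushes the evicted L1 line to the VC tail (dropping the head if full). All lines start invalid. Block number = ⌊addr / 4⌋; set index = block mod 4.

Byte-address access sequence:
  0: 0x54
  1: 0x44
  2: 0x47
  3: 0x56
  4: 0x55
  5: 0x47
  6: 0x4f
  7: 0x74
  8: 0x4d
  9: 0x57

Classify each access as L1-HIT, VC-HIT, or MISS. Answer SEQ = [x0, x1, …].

0: 0x54 (blk 21, set 1) → MISS  vc=[]
1: 0x44 (blk 17, set 1) → MISS  vc=[21]
2: 0x47 (blk 17, set 1) → L1-HIT  vc=[21]
3: 0x56 (blk 21, set 1) → VC-HIT  vc=[17]
4: 0x55 (blk 21, set 1) → L1-HIT  vc=[17]
5: 0x47 (blk 17, set 1) → VC-HIT  vc=[21]
6: 0x4f (blk 19, set 3) → MISS  vc=[21]
7: 0x74 (blk 29, set 1) → MISS  vc=[21, 17]
8: 0x4d (blk 19, set 3) → L1-HIT  vc=[21, 17]
9: 0x57 (blk 21, set 1) → VC-HIT  vc=[29, 17]

SEQ = [MISS, MISS, L1-HIT, VC-HIT, L1-HIT, VC-HIT, MISS, MISS, L1-HIT, VC-HIT]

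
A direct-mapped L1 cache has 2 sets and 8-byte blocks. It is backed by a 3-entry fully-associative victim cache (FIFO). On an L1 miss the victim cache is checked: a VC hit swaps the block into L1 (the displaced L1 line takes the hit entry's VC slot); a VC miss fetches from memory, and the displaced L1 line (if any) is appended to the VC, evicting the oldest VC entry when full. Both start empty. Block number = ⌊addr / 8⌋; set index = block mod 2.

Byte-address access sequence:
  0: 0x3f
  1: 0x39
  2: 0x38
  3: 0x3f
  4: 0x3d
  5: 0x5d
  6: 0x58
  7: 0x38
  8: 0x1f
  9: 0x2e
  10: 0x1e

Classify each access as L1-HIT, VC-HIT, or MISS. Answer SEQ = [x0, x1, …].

SEQ = [MISS, L1-HIT, L1-HIT, L1-HIT, L1-HIT, MISS, L1-HIT, VC-HIT, MISS, MISS, VC-HIT]

0: 0x3f (blk 7, set 1) → MISS  vc=[]
1: 0x39 (blk 7, set 1) → L1-HIT  vc=[]
2: 0x38 (blk 7, set 1) → L1-HIT  vc=[]
3: 0x3f (blk 7, set 1) → L1-HIT  vc=[]
4: 0x3d (blk 7, set 1) → L1-HIT  vc=[]
5: 0x5d (blk 11, set 1) → MISS  vc=[7]
6: 0x58 (blk 11, set 1) → L1-HIT  vc=[7]
7: 0x38 (blk 7, set 1) → VC-HIT  vc=[11]
8: 0x1f (blk 3, set 1) → MISS  vc=[11, 7]
9: 0x2e (blk 5, set 1) → MISS  vc=[11, 7, 3]
10: 0x1e (blk 3, set 1) → VC-HIT  vc=[11, 7, 5]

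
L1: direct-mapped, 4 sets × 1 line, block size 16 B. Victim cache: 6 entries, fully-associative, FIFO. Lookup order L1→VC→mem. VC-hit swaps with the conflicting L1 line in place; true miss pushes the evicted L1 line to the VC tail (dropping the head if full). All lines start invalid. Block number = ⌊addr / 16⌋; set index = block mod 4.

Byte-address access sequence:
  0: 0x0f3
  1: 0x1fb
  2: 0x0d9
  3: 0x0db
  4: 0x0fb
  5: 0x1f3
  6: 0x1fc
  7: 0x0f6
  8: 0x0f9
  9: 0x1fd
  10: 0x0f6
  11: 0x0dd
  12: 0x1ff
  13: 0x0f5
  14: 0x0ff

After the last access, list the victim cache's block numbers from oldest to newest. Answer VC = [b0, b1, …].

  [0] addr=0xf3 blk=15 s=3: MISS | VC []
  [1] addr=0x1fb blk=31 s=3: MISS | VC [15]
  [2] addr=0xd9 blk=13 s=1: MISS | VC [15]
  [3] addr=0xdb blk=13 s=1: L1-HIT | VC [15]
  [4] addr=0xfb blk=15 s=3: VC-HIT | VC [31]
  [5] addr=0x1f3 blk=31 s=3: VC-HIT | VC [15]
  [6] addr=0x1fc blk=31 s=3: L1-HIT | VC [15]
  [7] addr=0xf6 blk=15 s=3: VC-HIT | VC [31]
  [8] addr=0xf9 blk=15 s=3: L1-HIT | VC [31]
  [9] addr=0x1fd blk=31 s=3: VC-HIT | VC [15]
  [10] addr=0xf6 blk=15 s=3: VC-HIT | VC [31]
  [11] addr=0xdd blk=13 s=1: L1-HIT | VC [31]
  [12] addr=0x1ff blk=31 s=3: VC-HIT | VC [15]
  [13] addr=0xf5 blk=15 s=3: VC-HIT | VC [31]
  [14] addr=0xff blk=15 s=3: L1-HIT | VC [31]

VC = [31]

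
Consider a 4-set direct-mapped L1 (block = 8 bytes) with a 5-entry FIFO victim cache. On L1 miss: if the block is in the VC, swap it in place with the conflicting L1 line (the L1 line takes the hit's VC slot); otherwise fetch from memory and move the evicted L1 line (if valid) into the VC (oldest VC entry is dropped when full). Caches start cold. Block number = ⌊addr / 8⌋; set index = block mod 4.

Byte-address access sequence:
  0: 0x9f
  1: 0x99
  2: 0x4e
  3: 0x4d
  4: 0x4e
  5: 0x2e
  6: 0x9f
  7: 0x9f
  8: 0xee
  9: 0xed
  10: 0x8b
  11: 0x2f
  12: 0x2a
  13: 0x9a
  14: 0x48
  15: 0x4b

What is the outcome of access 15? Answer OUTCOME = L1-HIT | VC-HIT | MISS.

OUTCOME = L1-HIT

0: 0x9f (blk 19, set 3) → MISS  vc=[]
1: 0x99 (blk 19, set 3) → L1-HIT  vc=[]
2: 0x4e (blk 9, set 1) → MISS  vc=[]
3: 0x4d (blk 9, set 1) → L1-HIT  vc=[]
4: 0x4e (blk 9, set 1) → L1-HIT  vc=[]
5: 0x2e (blk 5, set 1) → MISS  vc=[9]
6: 0x9f (blk 19, set 3) → L1-HIT  vc=[9]
7: 0x9f (blk 19, set 3) → L1-HIT  vc=[9]
8: 0xee (blk 29, set 1) → MISS  vc=[9, 5]
9: 0xed (blk 29, set 1) → L1-HIT  vc=[9, 5]
10: 0x8b (blk 17, set 1) → MISS  vc=[9, 5, 29]
11: 0x2f (blk 5, set 1) → VC-HIT  vc=[9, 17, 29]
12: 0x2a (blk 5, set 1) → L1-HIT  vc=[9, 17, 29]
13: 0x9a (blk 19, set 3) → L1-HIT  vc=[9, 17, 29]
14: 0x48 (blk 9, set 1) → VC-HIT  vc=[5, 17, 29]
15: 0x4b (blk 9, set 1) → L1-HIT  vc=[5, 17, 29]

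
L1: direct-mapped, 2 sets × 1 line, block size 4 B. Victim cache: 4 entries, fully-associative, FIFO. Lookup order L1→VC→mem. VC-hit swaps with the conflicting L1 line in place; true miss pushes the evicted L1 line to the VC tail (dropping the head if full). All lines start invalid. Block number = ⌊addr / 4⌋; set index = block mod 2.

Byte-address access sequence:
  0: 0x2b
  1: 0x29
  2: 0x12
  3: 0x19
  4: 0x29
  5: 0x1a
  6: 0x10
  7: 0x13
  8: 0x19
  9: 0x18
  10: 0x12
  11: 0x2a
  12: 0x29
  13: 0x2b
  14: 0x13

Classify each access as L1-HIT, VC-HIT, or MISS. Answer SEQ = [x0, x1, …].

#0 0x2b→b10/s0 MISS; vc=[]
#1 0x29→b10/s0 L1-HIT; vc=[]
#2 0x12→b4/s0 MISS; vc=[10]
#3 0x19→b6/s0 MISS; vc=[10,4]
#4 0x29→b10/s0 VC-HIT; vc=[6,4]
#5 0x1a→b6/s0 VC-HIT; vc=[10,4]
#6 0x10→b4/s0 VC-HIT; vc=[10,6]
#7 0x13→b4/s0 L1-HIT; vc=[10,6]
#8 0x19→b6/s0 VC-HIT; vc=[10,4]
#9 0x18→b6/s0 L1-HIT; vc=[10,4]
#10 0x12→b4/s0 VC-HIT; vc=[10,6]
#11 0x2a→b10/s0 VC-HIT; vc=[4,6]
#12 0x29→b10/s0 L1-HIT; vc=[4,6]
#13 0x2b→b10/s0 L1-HIT; vc=[4,6]
#14 0x13→b4/s0 VC-HIT; vc=[10,6]

SEQ = [MISS, L1-HIT, MISS, MISS, VC-HIT, VC-HIT, VC-HIT, L1-HIT, VC-HIT, L1-HIT, VC-HIT, VC-HIT, L1-HIT, L1-HIT, VC-HIT]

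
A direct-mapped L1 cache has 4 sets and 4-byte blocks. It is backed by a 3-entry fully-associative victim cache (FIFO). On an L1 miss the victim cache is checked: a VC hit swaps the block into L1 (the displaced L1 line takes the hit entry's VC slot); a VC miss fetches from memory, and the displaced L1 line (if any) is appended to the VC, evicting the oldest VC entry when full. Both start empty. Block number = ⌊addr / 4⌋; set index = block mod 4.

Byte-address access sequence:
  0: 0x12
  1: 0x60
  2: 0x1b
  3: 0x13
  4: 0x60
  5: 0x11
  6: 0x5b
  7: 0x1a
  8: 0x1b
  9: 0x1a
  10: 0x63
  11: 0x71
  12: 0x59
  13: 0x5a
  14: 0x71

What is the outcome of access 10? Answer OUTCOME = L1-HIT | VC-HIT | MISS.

#0 0x12→b4/s0 MISS; vc=[]
#1 0x60→b24/s0 MISS; vc=[4]
#2 0x1b→b6/s2 MISS; vc=[4]
#3 0x13→b4/s0 VC-HIT; vc=[24]
#4 0x60→b24/s0 VC-HIT; vc=[4]
#5 0x11→b4/s0 VC-HIT; vc=[24]
#6 0x5b→b22/s2 MISS; vc=[24,6]
#7 0x1a→b6/s2 VC-HIT; vc=[24,22]
#8 0x1b→b6/s2 L1-HIT; vc=[24,22]
#9 0x1a→b6/s2 L1-HIT; vc=[24,22]
#10 0x63→b24/s0 VC-HIT; vc=[4,22]
#11 0x71→b28/s0 MISS; vc=[4,22,24]
#12 0x59→b22/s2 VC-HIT; vc=[4,6,24]
#13 0x5a→b22/s2 L1-HIT; vc=[4,6,24]
#14 0x71→b28/s0 L1-HIT; vc=[4,6,24]

OUTCOME = VC-HIT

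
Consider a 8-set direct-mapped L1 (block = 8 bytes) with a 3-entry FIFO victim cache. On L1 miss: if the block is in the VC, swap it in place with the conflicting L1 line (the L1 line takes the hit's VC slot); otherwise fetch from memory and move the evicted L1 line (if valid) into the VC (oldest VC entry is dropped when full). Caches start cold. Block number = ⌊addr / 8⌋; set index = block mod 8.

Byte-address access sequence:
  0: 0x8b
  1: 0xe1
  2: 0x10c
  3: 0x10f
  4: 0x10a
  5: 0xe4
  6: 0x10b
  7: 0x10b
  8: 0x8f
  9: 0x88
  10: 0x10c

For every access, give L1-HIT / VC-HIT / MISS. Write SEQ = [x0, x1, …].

#0 0x8b→b17/s1 MISS; vc=[]
#1 0xe1→b28/s4 MISS; vc=[]
#2 0x10c→b33/s1 MISS; vc=[17]
#3 0x10f→b33/s1 L1-HIT; vc=[17]
#4 0x10a→b33/s1 L1-HIT; vc=[17]
#5 0xe4→b28/s4 L1-HIT; vc=[17]
#6 0x10b→b33/s1 L1-HIT; vc=[17]
#7 0x10b→b33/s1 L1-HIT; vc=[17]
#8 0x8f→b17/s1 VC-HIT; vc=[33]
#9 0x88→b17/s1 L1-HIT; vc=[33]
#10 0x10c→b33/s1 VC-HIT; vc=[17]

SEQ = [MISS, MISS, MISS, L1-HIT, L1-HIT, L1-HIT, L1-HIT, L1-HIT, VC-HIT, L1-HIT, VC-HIT]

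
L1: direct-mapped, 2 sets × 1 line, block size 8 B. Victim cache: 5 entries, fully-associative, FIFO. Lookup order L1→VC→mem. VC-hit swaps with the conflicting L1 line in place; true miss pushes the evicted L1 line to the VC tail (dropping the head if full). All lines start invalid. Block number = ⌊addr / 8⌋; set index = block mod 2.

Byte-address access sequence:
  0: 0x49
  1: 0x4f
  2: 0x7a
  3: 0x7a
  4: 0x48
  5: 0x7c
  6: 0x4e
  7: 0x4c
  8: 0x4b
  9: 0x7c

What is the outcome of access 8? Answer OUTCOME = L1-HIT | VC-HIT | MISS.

  [0] addr=0x49 blk=9 s=1: MISS | VC []
  [1] addr=0x4f blk=9 s=1: L1-HIT | VC []
  [2] addr=0x7a blk=15 s=1: MISS | VC [9]
  [3] addr=0x7a blk=15 s=1: L1-HIT | VC [9]
  [4] addr=0x48 blk=9 s=1: VC-HIT | VC [15]
  [5] addr=0x7c blk=15 s=1: VC-HIT | VC [9]
  [6] addr=0x4e blk=9 s=1: VC-HIT | VC [15]
  [7] addr=0x4c blk=9 s=1: L1-HIT | VC [15]
  [8] addr=0x4b blk=9 s=1: L1-HIT | VC [15]
  [9] addr=0x7c blk=15 s=1: VC-HIT | VC [9]

OUTCOME = L1-HIT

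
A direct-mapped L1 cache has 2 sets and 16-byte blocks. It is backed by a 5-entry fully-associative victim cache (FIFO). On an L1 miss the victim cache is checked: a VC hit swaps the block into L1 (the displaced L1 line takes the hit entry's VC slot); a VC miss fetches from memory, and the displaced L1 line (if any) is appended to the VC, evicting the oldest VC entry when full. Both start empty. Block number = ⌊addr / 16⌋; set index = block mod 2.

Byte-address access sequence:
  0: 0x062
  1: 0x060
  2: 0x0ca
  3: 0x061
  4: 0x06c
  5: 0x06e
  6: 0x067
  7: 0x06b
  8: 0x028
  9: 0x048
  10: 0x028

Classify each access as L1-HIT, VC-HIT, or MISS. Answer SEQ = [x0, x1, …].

SEQ = [MISS, L1-HIT, MISS, VC-HIT, L1-HIT, L1-HIT, L1-HIT, L1-HIT, MISS, MISS, VC-HIT]

#0 0x62→b6/s0 MISS; vc=[]
#1 0x60→b6/s0 L1-HIT; vc=[]
#2 0xca→b12/s0 MISS; vc=[6]
#3 0x61→b6/s0 VC-HIT; vc=[12]
#4 0x6c→b6/s0 L1-HIT; vc=[12]
#5 0x6e→b6/s0 L1-HIT; vc=[12]
#6 0x67→b6/s0 L1-HIT; vc=[12]
#7 0x6b→b6/s0 L1-HIT; vc=[12]
#8 0x28→b2/s0 MISS; vc=[12,6]
#9 0x48→b4/s0 MISS; vc=[12,6,2]
#10 0x28→b2/s0 VC-HIT; vc=[12,6,4]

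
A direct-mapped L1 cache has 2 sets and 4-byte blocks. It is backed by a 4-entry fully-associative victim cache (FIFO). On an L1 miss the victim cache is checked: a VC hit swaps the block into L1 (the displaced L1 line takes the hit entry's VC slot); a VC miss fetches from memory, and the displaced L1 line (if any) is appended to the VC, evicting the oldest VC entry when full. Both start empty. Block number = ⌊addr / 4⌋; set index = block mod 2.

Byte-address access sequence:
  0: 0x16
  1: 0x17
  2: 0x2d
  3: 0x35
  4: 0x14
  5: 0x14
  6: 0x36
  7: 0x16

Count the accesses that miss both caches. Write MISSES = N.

MISSES = 3

#0 0x16→b5/s1 MISS; vc=[]
#1 0x17→b5/s1 L1-HIT; vc=[]
#2 0x2d→b11/s1 MISS; vc=[5]
#3 0x35→b13/s1 MISS; vc=[5,11]
#4 0x14→b5/s1 VC-HIT; vc=[13,11]
#5 0x14→b5/s1 L1-HIT; vc=[13,11]
#6 0x36→b13/s1 VC-HIT; vc=[5,11]
#7 0x16→b5/s1 VC-HIT; vc=[13,11]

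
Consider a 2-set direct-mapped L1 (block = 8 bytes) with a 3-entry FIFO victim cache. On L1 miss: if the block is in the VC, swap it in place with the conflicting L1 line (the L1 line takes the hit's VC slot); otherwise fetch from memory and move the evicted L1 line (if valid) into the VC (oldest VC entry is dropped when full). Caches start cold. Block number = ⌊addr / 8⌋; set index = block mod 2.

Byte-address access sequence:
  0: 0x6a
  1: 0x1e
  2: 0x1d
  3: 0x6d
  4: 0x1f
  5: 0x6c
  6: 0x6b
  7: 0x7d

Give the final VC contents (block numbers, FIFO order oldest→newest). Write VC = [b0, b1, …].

0: 0x6a (blk 13, set 1) → MISS  vc=[]
1: 0x1e (blk 3, set 1) → MISS  vc=[13]
2: 0x1d (blk 3, set 1) → L1-HIT  vc=[13]
3: 0x6d (blk 13, set 1) → VC-HIT  vc=[3]
4: 0x1f (blk 3, set 1) → VC-HIT  vc=[13]
5: 0x6c (blk 13, set 1) → VC-HIT  vc=[3]
6: 0x6b (blk 13, set 1) → L1-HIT  vc=[3]
7: 0x7d (blk 15, set 1) → MISS  vc=[3, 13]

VC = [3, 13]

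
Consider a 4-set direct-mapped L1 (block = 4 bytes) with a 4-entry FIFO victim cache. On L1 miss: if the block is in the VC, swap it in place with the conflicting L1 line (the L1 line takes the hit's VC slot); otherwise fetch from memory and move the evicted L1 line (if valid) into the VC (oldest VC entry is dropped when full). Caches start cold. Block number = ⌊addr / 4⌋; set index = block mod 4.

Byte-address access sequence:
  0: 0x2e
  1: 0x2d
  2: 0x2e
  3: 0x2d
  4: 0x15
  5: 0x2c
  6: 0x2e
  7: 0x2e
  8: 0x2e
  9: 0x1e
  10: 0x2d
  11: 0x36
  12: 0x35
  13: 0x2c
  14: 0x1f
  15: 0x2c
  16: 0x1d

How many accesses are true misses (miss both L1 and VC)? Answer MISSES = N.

#0 0x2e→b11/s3 MISS; vc=[]
#1 0x2d→b11/s3 L1-HIT; vc=[]
#2 0x2e→b11/s3 L1-HIT; vc=[]
#3 0x2d→b11/s3 L1-HIT; vc=[]
#4 0x15→b5/s1 MISS; vc=[]
#5 0x2c→b11/s3 L1-HIT; vc=[]
#6 0x2e→b11/s3 L1-HIT; vc=[]
#7 0x2e→b11/s3 L1-HIT; vc=[]
#8 0x2e→b11/s3 L1-HIT; vc=[]
#9 0x1e→b7/s3 MISS; vc=[11]
#10 0x2d→b11/s3 VC-HIT; vc=[7]
#11 0x36→b13/s1 MISS; vc=[7,5]
#12 0x35→b13/s1 L1-HIT; vc=[7,5]
#13 0x2c→b11/s3 L1-HIT; vc=[7,5]
#14 0x1f→b7/s3 VC-HIT; vc=[11,5]
#15 0x2c→b11/s3 VC-HIT; vc=[7,5]
#16 0x1d→b7/s3 VC-HIT; vc=[11,5]

MISSES = 4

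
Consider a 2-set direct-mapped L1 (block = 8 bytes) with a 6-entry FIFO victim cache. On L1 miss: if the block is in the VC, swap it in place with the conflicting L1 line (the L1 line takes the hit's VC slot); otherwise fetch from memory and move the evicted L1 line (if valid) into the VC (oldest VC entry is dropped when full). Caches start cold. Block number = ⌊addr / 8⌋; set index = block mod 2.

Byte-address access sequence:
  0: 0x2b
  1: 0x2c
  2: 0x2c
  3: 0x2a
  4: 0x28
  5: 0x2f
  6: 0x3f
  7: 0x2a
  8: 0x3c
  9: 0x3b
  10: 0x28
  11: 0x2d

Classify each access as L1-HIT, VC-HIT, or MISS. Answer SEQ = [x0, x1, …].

#0 0x2b→b5/s1 MISS; vc=[]
#1 0x2c→b5/s1 L1-HIT; vc=[]
#2 0x2c→b5/s1 L1-HIT; vc=[]
#3 0x2a→b5/s1 L1-HIT; vc=[]
#4 0x28→b5/s1 L1-HIT; vc=[]
#5 0x2f→b5/s1 L1-HIT; vc=[]
#6 0x3f→b7/s1 MISS; vc=[5]
#7 0x2a→b5/s1 VC-HIT; vc=[7]
#8 0x3c→b7/s1 VC-HIT; vc=[5]
#9 0x3b→b7/s1 L1-HIT; vc=[5]
#10 0x28→b5/s1 VC-HIT; vc=[7]
#11 0x2d→b5/s1 L1-HIT; vc=[7]

SEQ = [MISS, L1-HIT, L1-HIT, L1-HIT, L1-HIT, L1-HIT, MISS, VC-HIT, VC-HIT, L1-HIT, VC-HIT, L1-HIT]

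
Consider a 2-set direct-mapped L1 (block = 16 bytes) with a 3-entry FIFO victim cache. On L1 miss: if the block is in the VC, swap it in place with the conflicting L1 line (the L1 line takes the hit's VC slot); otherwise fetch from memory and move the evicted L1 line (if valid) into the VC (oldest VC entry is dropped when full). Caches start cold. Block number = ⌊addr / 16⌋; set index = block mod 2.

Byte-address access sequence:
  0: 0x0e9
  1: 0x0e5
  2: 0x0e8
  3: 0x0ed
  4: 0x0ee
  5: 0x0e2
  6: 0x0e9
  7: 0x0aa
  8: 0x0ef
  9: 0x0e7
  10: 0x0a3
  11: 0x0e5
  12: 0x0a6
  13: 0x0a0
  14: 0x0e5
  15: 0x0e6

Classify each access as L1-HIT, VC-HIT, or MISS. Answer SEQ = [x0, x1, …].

  [0] addr=0xe9 blk=14 s=0: MISS | VC []
  [1] addr=0xe5 blk=14 s=0: L1-HIT | VC []
  [2] addr=0xe8 blk=14 s=0: L1-HIT | VC []
  [3] addr=0xed blk=14 s=0: L1-HIT | VC []
  [4] addr=0xee blk=14 s=0: L1-HIT | VC []
  [5] addr=0xe2 blk=14 s=0: L1-HIT | VC []
  [6] addr=0xe9 blk=14 s=0: L1-HIT | VC []
  [7] addr=0xaa blk=10 s=0: MISS | VC [14]
  [8] addr=0xef blk=14 s=0: VC-HIT | VC [10]
  [9] addr=0xe7 blk=14 s=0: L1-HIT | VC [10]
  [10] addr=0xa3 blk=10 s=0: VC-HIT | VC [14]
  [11] addr=0xe5 blk=14 s=0: VC-HIT | VC [10]
  [12] addr=0xa6 blk=10 s=0: VC-HIT | VC [14]
  [13] addr=0xa0 blk=10 s=0: L1-HIT | VC [14]
  [14] addr=0xe5 blk=14 s=0: VC-HIT | VC [10]
  [15] addr=0xe6 blk=14 s=0: L1-HIT | VC [10]

SEQ = [MISS, L1-HIT, L1-HIT, L1-HIT, L1-HIT, L1-HIT, L1-HIT, MISS, VC-HIT, L1-HIT, VC-HIT, VC-HIT, VC-HIT, L1-HIT, VC-HIT, L1-HIT]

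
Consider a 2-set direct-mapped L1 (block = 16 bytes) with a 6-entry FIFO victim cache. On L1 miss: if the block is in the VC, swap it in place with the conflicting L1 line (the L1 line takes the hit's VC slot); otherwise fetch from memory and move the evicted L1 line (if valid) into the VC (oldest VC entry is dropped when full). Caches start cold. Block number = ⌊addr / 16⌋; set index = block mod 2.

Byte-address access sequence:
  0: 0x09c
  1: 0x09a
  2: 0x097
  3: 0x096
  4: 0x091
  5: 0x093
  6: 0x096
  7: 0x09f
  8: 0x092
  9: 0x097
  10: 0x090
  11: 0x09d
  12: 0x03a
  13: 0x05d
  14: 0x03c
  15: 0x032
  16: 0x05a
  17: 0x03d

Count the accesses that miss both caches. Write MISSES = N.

MISSES = 3

  [0] addr=0x9c blk=9 s=1: MISS | VC []
  [1] addr=0x9a blk=9 s=1: L1-HIT | VC []
  [2] addr=0x97 blk=9 s=1: L1-HIT | VC []
  [3] addr=0x96 blk=9 s=1: L1-HIT | VC []
  [4] addr=0x91 blk=9 s=1: L1-HIT | VC []
  [5] addr=0x93 blk=9 s=1: L1-HIT | VC []
  [6] addr=0x96 blk=9 s=1: L1-HIT | VC []
  [7] addr=0x9f blk=9 s=1: L1-HIT | VC []
  [8] addr=0x92 blk=9 s=1: L1-HIT | VC []
  [9] addr=0x97 blk=9 s=1: L1-HIT | VC []
  [10] addr=0x90 blk=9 s=1: L1-HIT | VC []
  [11] addr=0x9d blk=9 s=1: L1-HIT | VC []
  [12] addr=0x3a blk=3 s=1: MISS | VC [9]
  [13] addr=0x5d blk=5 s=1: MISS | VC [9, 3]
  [14] addr=0x3c blk=3 s=1: VC-HIT | VC [9, 5]
  [15] addr=0x32 blk=3 s=1: L1-HIT | VC [9, 5]
  [16] addr=0x5a blk=5 s=1: VC-HIT | VC [9, 3]
  [17] addr=0x3d blk=3 s=1: VC-HIT | VC [9, 5]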